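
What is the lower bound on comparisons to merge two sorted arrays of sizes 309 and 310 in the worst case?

Adversary: with |309 - 310| <= 1 the inputs can be fully interleaved so that every adjacent pair in the merged output comes from different arrays. Then each of the 618 adjacent pairs must be directly compared, or the algorithm cannot determine their relative order. Standard merge meets this bound.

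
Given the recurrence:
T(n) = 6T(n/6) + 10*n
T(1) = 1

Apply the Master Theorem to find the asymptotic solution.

a=6, b=6, f(n)=10*n. log_6(6) = 1. Case 2: T(n) = O(n log n).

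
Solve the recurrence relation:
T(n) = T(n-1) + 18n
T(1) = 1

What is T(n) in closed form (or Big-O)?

Unrolling: T(n) = 1 + 18*(2 + 3 + ... + n) = 1 + 18*(n(n+1)/2 - 1) = O(n^2).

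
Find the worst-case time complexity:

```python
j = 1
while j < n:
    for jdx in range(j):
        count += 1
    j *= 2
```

Time complexity: O(n).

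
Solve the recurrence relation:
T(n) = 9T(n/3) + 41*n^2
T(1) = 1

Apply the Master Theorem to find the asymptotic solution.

a=9, b=3, f(n)=41*n^2. log_3(9) = 2. Case 2: T(n) = O(n^2 log n).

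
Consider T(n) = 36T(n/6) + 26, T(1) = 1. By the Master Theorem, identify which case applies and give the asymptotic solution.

a=36, b=6, f(n)=26.
log_6(36) = 2 > 0.
Since f(n) = O(n^0) is polynomially smaller than n^2, Case 1 applies.
T(n) = Theta(n^2).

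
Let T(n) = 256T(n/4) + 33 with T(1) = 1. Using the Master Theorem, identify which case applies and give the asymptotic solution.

a=256, b=4, f(n)=33.
log_4(256) = 4 > 0.
Since f(n) = O(n^0) is polynomially smaller than n^4, Case 1 applies.
T(n) = Theta(n^4).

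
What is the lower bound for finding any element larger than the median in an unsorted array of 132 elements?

To find an element larger than the median of 132 elements, we must see Omega(n) elements. Without seeing enough elements, an adversary can make any unseen element the median.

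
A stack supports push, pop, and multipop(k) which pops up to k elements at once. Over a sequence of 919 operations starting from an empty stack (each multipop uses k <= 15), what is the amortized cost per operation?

Each element is pushed exactly once and popped at most once (whether by pop or as part of a multipop). So the total number of individual pops over the whole sequence is at most the number of pushes, which is at most 919. Total work <= 2 * 919, hence O(1) amortized per operation.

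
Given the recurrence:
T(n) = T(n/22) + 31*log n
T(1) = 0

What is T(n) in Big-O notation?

Each of the log_22(n) levels adds O(log n). T(n) = O(log^2 n).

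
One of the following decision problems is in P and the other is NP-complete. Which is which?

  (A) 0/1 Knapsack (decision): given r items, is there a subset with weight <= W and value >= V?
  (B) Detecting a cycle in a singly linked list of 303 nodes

(A) is NP-complete: reduces from Subset Sum.
(B) is P: Floyd's tortoise-and-hare runs in O(n) time, O(1) space.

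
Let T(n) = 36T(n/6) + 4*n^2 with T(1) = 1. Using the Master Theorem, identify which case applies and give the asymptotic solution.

a=36, b=6, f(n)=4*n^2.
log_6(36) = 2, so n^(log_b(a)) = n^2.
f(n) = Theta(n^2), so Case 2 applies.
T(n) = Theta(n^2 log n).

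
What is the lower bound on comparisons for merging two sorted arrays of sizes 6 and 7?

Adversary argument: with sizes 6 and 7 (differing by at most 1), interleave the two arrays so that every consecutive pair in the output comes from different inputs. Then each of the 12 adjacent output pairs must be directly compared, or the algorithm cannot determine their relative order. So 12 comparisons are necessary; standard merge achieves this.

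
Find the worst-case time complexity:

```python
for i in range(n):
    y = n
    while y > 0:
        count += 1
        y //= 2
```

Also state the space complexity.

Time complexity: O(n log n).
Space complexity: O(1).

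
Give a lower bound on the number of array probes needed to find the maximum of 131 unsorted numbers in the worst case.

Adversary: any unprobed cell could hold a value larger than everything seen so far. If fewer than 131 cells are probed, the adversary places the max in an unprobed cell. So all 131 cells must be examined; together with 131-1 comparisons this is tight.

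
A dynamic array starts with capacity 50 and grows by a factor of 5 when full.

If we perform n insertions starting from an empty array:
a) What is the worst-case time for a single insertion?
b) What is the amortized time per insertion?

(a) Worst-case single insertion: O(n) -- when the array is full at capacity c, the resize copies all c elements, and c can be Theta(n).
(b) Resizes happen at sizes 50, 250, 1250, ... Total copy cost for n insertions: 50 + 250 + ... = O(n) (geometric series with ratio 1/5). Amortized cost per insertion: O(n)/n = O(1).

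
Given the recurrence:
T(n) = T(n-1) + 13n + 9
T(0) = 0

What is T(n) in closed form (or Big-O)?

Dominant term in sum is 13*sum(i, i=1..n) = 13*n*(n+1)/2 = O(n^2).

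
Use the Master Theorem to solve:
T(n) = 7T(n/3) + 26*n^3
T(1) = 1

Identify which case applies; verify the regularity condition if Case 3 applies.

a=7, b=3, f(n)=26*n^3.
log_3(7) = 1.771 < 3.
f(n) = Omega(n^(1.771+epsilon)) for some epsilon > 0, so Case 3 is the candidate.
Regularity: a*f(n/b) = 7*26*(n/3)^3 = (7/27)*26*n^3 <= c*f(n) with c = 7/27 < 1. Satisfied.
Case 3: T(n) = Theta(n^3).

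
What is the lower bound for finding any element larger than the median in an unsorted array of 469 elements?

To find an element larger than the median of 469 elements, we must see Omega(n) elements. Without seeing enough elements, an adversary can make any unseen element the median.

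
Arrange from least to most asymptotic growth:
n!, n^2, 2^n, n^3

Ordered by growth rate: n^2 < n^3 < 2^n < n!.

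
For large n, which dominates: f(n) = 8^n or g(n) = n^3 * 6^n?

f(n) = 8^n grows faster: 8^n / (n^3 6^n) = (8/6)^n / n^3 -> infinity since 8/6 > 1.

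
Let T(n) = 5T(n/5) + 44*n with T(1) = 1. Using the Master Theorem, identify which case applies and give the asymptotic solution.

a=5, b=5, f(n)=44*n.
log_5(5) = 1, so n^(log_b(a)) = n.
f(n) = Theta(n), so Case 2 applies.
T(n) = Theta(n log n).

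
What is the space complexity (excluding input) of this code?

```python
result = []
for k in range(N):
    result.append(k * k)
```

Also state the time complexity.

Space complexity: O(n).
Auxiliary storage grows linearly with the input size n in the worst case.
Time complexity: O(n).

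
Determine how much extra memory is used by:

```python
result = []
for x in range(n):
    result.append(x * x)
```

Space complexity: O(n).
Auxiliary storage grows linearly with the input size n in the worst case.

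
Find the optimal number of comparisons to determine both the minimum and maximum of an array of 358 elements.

Naive approach: 714 comparisons (357 for max + 357 for min).
Optimal: Compare elements in pairs first (floor(n/2) = 179 comparisons), then find max among winners and min among losers (178 comparisons each).
Total: ceil(3n/2) - 2 = 535 comparisons. An adversary argument shows this is also a lower bound.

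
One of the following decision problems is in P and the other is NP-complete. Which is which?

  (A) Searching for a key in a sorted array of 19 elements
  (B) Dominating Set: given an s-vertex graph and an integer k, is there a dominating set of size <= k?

(A) is P: binary search runs in O(log n).
(B) is NP-complete: reduces from Set Cover (with k part of the input).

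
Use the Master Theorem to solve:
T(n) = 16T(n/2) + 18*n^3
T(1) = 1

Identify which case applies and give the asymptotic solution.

a=16, b=2, f(n)=18*n^3.
log_2(16) = 4 > 3.
Since f(n) = O(n^3) is polynomially smaller than n^4, Case 1 applies.
T(n) = Theta(n^4).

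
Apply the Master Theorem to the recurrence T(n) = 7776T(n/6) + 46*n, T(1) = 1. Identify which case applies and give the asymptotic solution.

a=7776, b=6, f(n)=46*n.
log_6(7776) = 5 > 1.
Since f(n) = O(n^1) is polynomially smaller than n^5, Case 1 applies.
T(n) = Theta(n^5).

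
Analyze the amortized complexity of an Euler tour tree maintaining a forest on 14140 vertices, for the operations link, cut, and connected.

An Euler tour tree stores each tree's Euler tour as a balanced BST keyed by tour position. On 14140 vertices: link concatenates two tours via O(1) splits/joins of size <= 2*14140 (O(log n)); cut splits the tour at the two occurrences of the edge (O(log n)); connected compares BST roots (O(log n) to find the root). All O(log n) amortized.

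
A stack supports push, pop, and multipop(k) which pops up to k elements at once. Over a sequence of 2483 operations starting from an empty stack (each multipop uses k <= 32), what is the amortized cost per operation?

Each element is pushed exactly once and popped at most once (whether by pop or as part of a multipop). So the total number of individual pops over the whole sequence is at most the number of pushes, which is at most 2483. Total work <= 2 * 2483, hence O(1) amortized per operation.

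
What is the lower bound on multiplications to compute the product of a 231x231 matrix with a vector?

A 231x231 matrix-vector product has 231 inner products of length 231. Output depends on all 231^2 = 53361 matrix entries. At least 53361 multiplications needed.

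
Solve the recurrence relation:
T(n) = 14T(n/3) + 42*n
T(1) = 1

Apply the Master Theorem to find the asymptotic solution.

a=14, b=3, f(n)=42*n. log_3(14) = 2.402. Case 1 of Master Theorem: T(n) = O(n^2.402).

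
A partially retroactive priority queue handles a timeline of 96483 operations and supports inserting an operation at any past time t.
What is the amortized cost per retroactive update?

Partially retroactive priority queues (Demaine-Iacono-Langerman) allow updates at past times with queries only at the present. With a balanced BST over the m = 96483 timeline events tracking bridges, each retroactive insert or delete is O(log m) amortized.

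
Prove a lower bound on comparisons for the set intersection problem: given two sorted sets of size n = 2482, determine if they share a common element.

For two sorted arrays of size n = 2482, any correct algorithm must examine Omega(n) elements. If fewer are examined, an adversary places a common element in an unexamined gap. A merge-based scan achieves O(n), so the bound is tight.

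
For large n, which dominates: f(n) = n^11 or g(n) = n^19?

g(n) = n^19 grows faster: n^19/n^11 = n^8 -> infinity.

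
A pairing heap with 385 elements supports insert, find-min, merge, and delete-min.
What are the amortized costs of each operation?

Pairing heaps are self-adjusting heap-ordered trees. Insert and merge link two roots: O(1). Find-min reads the root: O(1). Delete-min removes the root, then pairs children in two passes; amortized cost is O(log 385) = O(log n).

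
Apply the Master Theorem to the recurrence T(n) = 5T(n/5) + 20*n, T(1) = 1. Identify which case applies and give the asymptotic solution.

a=5, b=5, f(n)=20*n.
log_5(5) = 1, so n^(log_b(a)) = n.
f(n) = Theta(n), so Case 2 applies.
T(n) = Theta(n log n).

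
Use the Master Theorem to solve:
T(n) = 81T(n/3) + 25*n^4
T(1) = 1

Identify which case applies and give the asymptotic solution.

a=81, b=3, f(n)=25*n^4.
log_3(81) = 4, so n^(log_b(a)) = n^4.
f(n) = Theta(n^4), so Case 2 applies.
T(n) = Theta(n^4 log n).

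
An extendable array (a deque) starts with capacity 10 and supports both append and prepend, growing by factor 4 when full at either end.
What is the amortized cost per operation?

Growth at either end copies all elements; capacities form a geometric sequence with ratio 4, so total copy cost over n operations is O(n) (two geometric series). Amortized O(1).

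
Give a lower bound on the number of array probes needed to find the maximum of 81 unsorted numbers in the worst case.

Adversary: any unprobed cell could hold a value larger than everything seen so far. If fewer than 81 cells are probed, the adversary places the max in an unprobed cell. So all 81 cells must be examined; together with 81-1 comparisons this is tight.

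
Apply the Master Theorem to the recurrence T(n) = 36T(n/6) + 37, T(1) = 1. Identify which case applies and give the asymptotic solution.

a=36, b=6, f(n)=37.
log_6(36) = 2 > 0.
Since f(n) = O(n^0) is polynomially smaller than n^2, Case 1 applies.
T(n) = Theta(n^2).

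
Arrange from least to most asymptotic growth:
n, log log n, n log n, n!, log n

Ordered by growth rate: log log n < log n < n < n log n < n!.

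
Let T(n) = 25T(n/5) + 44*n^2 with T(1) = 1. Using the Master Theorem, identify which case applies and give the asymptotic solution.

a=25, b=5, f(n)=44*n^2.
log_5(25) = 2, so n^(log_b(a)) = n^2.
f(n) = Theta(n^2), so Case 2 applies.
T(n) = Theta(n^2 log n).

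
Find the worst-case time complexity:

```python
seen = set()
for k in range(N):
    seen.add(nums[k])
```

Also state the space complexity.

Time complexity: O(n).
Space complexity: O(n).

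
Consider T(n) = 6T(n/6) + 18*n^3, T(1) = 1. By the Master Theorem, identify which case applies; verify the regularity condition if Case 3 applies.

a=6, b=6, f(n)=18*n^3.
log_6(6) = 1 < 3.
f(n) = Omega(n^(1+epsilon)) for some epsilon > 0, so Case 3 is the candidate.
Regularity: a*f(n/b) = 6*18*(n/6)^3 = (6/216)*18*n^3 <= c*f(n) with c = 6/216 < 1. Satisfied.
Case 3: T(n) = Theta(n^3).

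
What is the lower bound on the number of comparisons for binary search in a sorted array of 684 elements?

With 684 possible positions, we need at least ceil(log_2(684)) = 10 comparisons. Each comparison splits the remaining candidates by at most half.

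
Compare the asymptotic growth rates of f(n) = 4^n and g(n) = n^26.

f(n) = 4^n grows faster: any exponential with base > 1 dominates every polynomial.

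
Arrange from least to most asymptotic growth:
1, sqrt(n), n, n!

Ordered by growth rate: 1 < sqrt(n) < n < n!.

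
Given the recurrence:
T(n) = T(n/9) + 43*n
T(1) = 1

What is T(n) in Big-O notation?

Geometric series: 43*n*(1 + 1/9 + 1/9^2 + ...) = O(n). T(n) = O(n).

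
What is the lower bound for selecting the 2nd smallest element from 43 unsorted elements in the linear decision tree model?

Selecting the 2nd smallest of 43 elements requires Omega(n) comparisons. Every element must be compared at least once. The BFPRT algorithm achieves O(n), making this tight.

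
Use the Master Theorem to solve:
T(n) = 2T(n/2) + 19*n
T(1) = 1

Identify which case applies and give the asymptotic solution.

a=2, b=2, f(n)=19*n.
log_2(2) = 1, so n^(log_b(a)) = n.
f(n) = Theta(n), so Case 2 applies.
T(n) = Theta(n log n).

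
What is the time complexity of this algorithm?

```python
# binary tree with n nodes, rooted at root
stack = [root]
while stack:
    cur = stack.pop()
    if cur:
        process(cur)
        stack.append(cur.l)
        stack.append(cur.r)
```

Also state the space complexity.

Time complexity: O(n).
Space complexity: O(n).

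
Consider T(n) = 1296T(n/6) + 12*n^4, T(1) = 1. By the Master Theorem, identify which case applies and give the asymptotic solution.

a=1296, b=6, f(n)=12*n^4.
log_6(1296) = 4, so n^(log_b(a)) = n^4.
f(n) = Theta(n^4), so Case 2 applies.
T(n) = Theta(n^4 log n).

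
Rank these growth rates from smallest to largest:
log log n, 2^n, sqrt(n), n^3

Ordered by growth rate: log log n < sqrt(n) < n^3 < 2^n.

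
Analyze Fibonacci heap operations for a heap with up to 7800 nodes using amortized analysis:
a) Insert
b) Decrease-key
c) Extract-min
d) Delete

Fibonacci heaps use lazy consolidation. Potential function Phi = t + 2m (t = number of trees, m = marked nodes).
- Insert: O(1) actual, Delta Phi = +1 (one new tree) => O(1) amortized.
- Decrease-key: with c cascading cuts, actual cost is O(c); Delta Phi <= c - 2(c-1) + 2 = 4 - c (c new trees; >= c-1 marks cleared; <= 1 new mark). Amortized O(c) + (4 - c) = O(1).
- Extract-min: O(D(n) + t) actual; consolidation drops t to <= D(n)+1, so Delta Phi pays for the t term. D(n) = O(log n) for n = 7800 => O(log n) amortized.
- Delete: decrease-key to -inf then extract-min = O(log n).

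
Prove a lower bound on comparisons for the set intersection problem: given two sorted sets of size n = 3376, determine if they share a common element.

For two sorted arrays of size n = 3376, any correct algorithm must examine Omega(n) elements. If fewer are examined, an adversary places a common element in an unexamined gap. A merge-based scan achieves O(n), so the bound is tight.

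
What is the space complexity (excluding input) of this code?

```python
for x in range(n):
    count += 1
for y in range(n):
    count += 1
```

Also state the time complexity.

Space complexity: O(1).
Only a constant amount of auxiliary storage is used; nothing grows with n.
Time complexity: O(n).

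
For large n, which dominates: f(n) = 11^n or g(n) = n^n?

g(n) = n^n grows faster: n^n / 11^n = (n/11)^n -> infinity once n > 11.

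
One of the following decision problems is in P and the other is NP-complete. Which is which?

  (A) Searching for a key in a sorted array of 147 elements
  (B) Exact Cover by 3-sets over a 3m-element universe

(A) is P: binary search runs in O(log n).
(B) is NP-complete: one of Karp's 21 NP-complete problems.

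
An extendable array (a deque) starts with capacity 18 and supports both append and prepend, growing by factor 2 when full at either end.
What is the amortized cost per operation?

Growth at either end copies all elements; capacities form a geometric sequence with ratio 2, so total copy cost over n operations is O(n) (two geometric series). Amortized O(1).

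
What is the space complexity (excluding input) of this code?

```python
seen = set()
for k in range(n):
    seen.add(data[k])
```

Space complexity: O(n).
Auxiliary storage grows linearly with the input size n in the worst case.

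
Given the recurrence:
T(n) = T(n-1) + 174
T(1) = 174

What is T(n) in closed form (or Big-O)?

Unrolling: T(n) = T(n-1) + 174 = T(n-2) + 2*174 = ... = T(1) + (n-1)*174 = 174 + (n-1)*174 = 174n.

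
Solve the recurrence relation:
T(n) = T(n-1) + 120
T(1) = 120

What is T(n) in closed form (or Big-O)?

Unrolling: T(n) = T(n-1) + 120 = T(n-2) + 2*120 = ... = T(1) + (n-1)*120 = 120 + (n-1)*120 = 120n.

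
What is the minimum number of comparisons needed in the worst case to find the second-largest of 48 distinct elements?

Lower bound: finding the max needs 48-1 comparisons. By the adversary weight-doubling argument, the max must personally win >= ceil(log_2(48)) = 6 comparisons; the 2nd-largest is among those 6 losers, needing 6-1 more comparisons. Total >= 48-1 + 6-1 = 52. A balanced knockout tournament achieves this.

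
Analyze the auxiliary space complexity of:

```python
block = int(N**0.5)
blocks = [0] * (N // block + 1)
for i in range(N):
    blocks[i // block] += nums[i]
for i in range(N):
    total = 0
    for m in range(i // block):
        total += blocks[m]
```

Space complexity: O(sqrt(n)).
Storage scales with sqrt(n).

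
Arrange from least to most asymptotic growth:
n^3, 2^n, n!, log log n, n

Ordered by growth rate: log log n < n < n^3 < 2^n < n!.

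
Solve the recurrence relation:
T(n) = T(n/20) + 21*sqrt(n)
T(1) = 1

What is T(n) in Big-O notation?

Each level contributes sqrt(n/20^k). Geometric series with ratio 1/sqrt(20) < 1 sums to O(sqrt(n)).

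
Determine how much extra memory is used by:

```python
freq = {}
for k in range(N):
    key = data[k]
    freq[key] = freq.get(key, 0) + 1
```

Space complexity: O(n).
Auxiliary storage grows linearly with the input size n in the worst case.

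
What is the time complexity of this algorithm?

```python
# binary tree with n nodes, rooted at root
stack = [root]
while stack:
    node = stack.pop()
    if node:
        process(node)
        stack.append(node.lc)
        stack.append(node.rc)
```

Time complexity: O(n).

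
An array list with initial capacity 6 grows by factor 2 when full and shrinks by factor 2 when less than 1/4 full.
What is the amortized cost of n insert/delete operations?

Using potential function Phi = |2*size - capacity|. Resizing costs are offset by potential release. Amortized O(1) per operation.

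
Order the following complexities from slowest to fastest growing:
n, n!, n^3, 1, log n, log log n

Ordered by growth rate: 1 < log log n < log n < n < n^3 < n!.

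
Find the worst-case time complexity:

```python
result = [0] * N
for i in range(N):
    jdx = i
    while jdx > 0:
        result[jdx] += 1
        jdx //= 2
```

Time complexity: O(n log n).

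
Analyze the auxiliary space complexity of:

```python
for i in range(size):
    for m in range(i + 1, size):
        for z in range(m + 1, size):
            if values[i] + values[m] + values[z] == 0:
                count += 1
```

Space complexity: O(1).
Only a constant amount of auxiliary storage is used; nothing grows with n.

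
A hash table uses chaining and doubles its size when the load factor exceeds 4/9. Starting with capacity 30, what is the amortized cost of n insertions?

Rehashing occurs when load exceeds 4/9. Total rehash cost is geometric series summing to O(n). Each insertion itself is O(1). Amortized: O(1).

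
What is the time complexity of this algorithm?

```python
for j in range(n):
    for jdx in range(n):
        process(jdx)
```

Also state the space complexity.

Time complexity: O(n^2).
Space complexity: O(1).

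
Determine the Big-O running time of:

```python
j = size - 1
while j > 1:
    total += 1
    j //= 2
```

Time complexity: O(log n).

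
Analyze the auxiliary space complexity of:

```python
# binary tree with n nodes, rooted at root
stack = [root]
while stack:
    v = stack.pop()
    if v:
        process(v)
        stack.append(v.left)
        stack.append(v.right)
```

Space complexity: O(n).
Auxiliary storage grows linearly with the input size n in the worst case.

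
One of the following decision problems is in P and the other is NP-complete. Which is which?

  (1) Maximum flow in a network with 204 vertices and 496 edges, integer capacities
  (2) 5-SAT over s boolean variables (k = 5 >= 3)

(1) is P: Edmonds-Karp / push-relabel run in polynomial time.
(2) is NP-complete: 3-SAT is NP-complete (Cook-Levin); k-SAT for k>=3 reduces from 3-SAT.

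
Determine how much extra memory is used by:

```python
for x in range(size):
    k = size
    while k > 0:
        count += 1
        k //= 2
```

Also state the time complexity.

Space complexity: O(1).
Only a constant amount of auxiliary storage is used; nothing grows with n.
Time complexity: O(n log n).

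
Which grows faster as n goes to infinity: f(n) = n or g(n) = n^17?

g(n) = n^17 grows faster: n^17/n = n^16 -> infinity.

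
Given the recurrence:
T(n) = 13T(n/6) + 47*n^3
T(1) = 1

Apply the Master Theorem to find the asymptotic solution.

a=13, b=6, f(n)=47*n^3. log_6(13) = 1.432 < 3. Case 3: T(n) = O(n^3).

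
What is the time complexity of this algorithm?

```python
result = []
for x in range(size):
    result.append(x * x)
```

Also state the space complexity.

Time complexity: O(n).
Space complexity: O(n).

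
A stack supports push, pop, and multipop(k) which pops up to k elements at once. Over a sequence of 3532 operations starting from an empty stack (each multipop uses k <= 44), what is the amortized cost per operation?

Each element is pushed exactly once and popped at most once (whether by pop or as part of a multipop). So the total number of individual pops over the whole sequence is at most the number of pushes, which is at most 3532. Total work <= 2 * 3532, hence O(1) amortized per operation.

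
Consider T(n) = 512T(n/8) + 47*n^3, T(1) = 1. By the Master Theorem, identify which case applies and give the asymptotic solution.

a=512, b=8, f(n)=47*n^3.
log_8(512) = 3, so n^(log_b(a)) = n^3.
f(n) = Theta(n^3), so Case 2 applies.
T(n) = Theta(n^3 log n).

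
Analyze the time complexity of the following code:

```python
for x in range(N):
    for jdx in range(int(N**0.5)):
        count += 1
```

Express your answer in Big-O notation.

Time complexity: O(n * sqrt(n)).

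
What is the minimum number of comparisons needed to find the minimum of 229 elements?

Finding the minimum requires 228 comparisons, identical reasoning to finding the maximum. Each comparison eliminates one candidate.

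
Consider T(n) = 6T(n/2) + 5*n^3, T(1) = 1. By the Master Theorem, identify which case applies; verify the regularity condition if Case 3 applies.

a=6, b=2, f(n)=5*n^3.
log_2(6) = 2.585 < 3.
f(n) = Omega(n^(2.585+epsilon)) for some epsilon > 0, so Case 3 is the candidate.
Regularity: a*f(n/b) = 6*5*(n/2)^3 = (6/8)*5*n^3 <= c*f(n) with c = 6/8 < 1. Satisfied.
Case 3: T(n) = Theta(n^3).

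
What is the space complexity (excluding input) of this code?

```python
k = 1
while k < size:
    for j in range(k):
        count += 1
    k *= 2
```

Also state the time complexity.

Space complexity: O(1).
Only a constant amount of auxiliary storage is used; nothing grows with n.
Time complexity: O(n).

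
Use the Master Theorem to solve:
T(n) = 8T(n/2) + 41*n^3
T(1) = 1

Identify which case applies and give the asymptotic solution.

a=8, b=2, f(n)=41*n^3.
log_2(8) = 3, so n^(log_b(a)) = n^3.
f(n) = Theta(n^3), so Case 2 applies.
T(n) = Theta(n^3 log n).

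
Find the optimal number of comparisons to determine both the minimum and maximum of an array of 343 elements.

Naive approach: 684 comparisons (342 for max + 342 for min).
Optimal: Compare elements in pairs first (floor(n/2) = 171 comparisons), then find max among winners and min among losers (171 comparisons each).
Total: ceil(3n/2) - 2 = 513 comparisons. An adversary argument shows this is also a lower bound.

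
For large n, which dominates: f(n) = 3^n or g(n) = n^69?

f(n) = 3^n grows faster: any exponential with base > 1 dominates every polynomial.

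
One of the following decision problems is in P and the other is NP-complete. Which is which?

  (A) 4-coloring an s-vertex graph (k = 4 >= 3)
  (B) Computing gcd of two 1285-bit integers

(A) is NP-complete: graph k-coloring for k>=3 is NP-complete by reduction from 3-SAT.
(B) is P: the Euclidean algorithm runs in polynomial time in the bit-length.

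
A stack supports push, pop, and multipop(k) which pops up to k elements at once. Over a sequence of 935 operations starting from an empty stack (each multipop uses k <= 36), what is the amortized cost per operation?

Each element is pushed exactly once and popped at most once (whether by pop or as part of a multipop). So the total number of individual pops over the whole sequence is at most the number of pushes, which is at most 935. Total work <= 2 * 935, hence O(1) amortized per operation.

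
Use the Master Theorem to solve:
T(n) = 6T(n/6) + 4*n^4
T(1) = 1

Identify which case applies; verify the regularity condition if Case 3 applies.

a=6, b=6, f(n)=4*n^4.
log_6(6) = 1 < 4.
f(n) = Omega(n^(1+epsilon)) for some epsilon > 0, so Case 3 is the candidate.
Regularity: a*f(n/b) = 6*4*(n/6)^4 = (6/1296)*4*n^4 <= c*f(n) with c = 6/1296 < 1. Satisfied.
Case 3: T(n) = Theta(n^4).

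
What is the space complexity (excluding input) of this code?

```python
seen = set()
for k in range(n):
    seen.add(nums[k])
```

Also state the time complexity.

Space complexity: O(n).
Auxiliary storage grows linearly with the input size n in the worst case.
Time complexity: O(n).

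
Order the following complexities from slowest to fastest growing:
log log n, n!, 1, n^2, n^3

Ordered by growth rate: 1 < log log n < n^2 < n^3 < n!.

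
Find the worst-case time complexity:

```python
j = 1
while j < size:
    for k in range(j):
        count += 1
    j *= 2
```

Time complexity: O(n).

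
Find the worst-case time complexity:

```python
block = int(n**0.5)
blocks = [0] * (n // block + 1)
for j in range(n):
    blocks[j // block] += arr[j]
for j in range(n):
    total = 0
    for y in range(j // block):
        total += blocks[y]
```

Time complexity: O(n * sqrt(n)).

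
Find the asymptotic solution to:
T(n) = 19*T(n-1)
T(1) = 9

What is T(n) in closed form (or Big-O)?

Each step multiplies by 19. T(n) = T(1)*19^(n-1) = 9*19^(n-1).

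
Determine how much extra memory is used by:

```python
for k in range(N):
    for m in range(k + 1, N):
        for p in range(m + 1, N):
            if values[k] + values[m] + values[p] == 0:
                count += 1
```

Space complexity: O(1).
Only a constant amount of auxiliary storage is used; nothing grows with n.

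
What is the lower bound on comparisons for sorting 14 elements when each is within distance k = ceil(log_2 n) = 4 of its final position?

Partition the 14 positions into floor(n/k) blocks of k = 4 consecutive positions; any permutation within a block keeps every element within k of its final position, so there are at least (k!)^(n/k) distinguishable inputs. Lower bound: log_2((k!)^(n/k)) = (n/k) * log_2(k!) = Theta(n log k); with k = ceil(log_2 n), this is Omega(n log log n).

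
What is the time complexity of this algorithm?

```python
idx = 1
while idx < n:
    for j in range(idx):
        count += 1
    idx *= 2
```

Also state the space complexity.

Time complexity: O(n).
Space complexity: O(1).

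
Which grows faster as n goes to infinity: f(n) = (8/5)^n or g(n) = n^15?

f(n) = (8/5)^n grows faster: (8/5)^n is exponential with base 8/5 > 1, dominating every polynomial.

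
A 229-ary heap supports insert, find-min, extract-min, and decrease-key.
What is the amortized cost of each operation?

The 229-ary heap has height O(log_229 n). Insert sifts up: O(log_229 n). Find-min reads the root: O(1). Extract-min sifts down comparing 229 children per level: O(229 * log_229 n). Decrease-key sifts up: O(log_229 n).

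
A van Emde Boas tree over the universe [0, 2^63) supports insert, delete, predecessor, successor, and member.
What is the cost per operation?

vEB recursively partitions [0, 9223372036854775808) into sqrt(u) clusters of size sqrt(u). Each operation recurses into either one cluster or the summary, never both: T(u) = T(sqrt(u)) + O(1) => T(u) = O(log log u) = O(log 63). This is worst-case, not just amortized.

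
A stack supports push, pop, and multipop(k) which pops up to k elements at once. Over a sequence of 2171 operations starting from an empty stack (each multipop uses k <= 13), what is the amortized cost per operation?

Each element is pushed exactly once and popped at most once (whether by pop or as part of a multipop). So the total number of individual pops over the whole sequence is at most the number of pushes, which is at most 2171. Total work <= 2 * 2171, hence O(1) amortized per operation.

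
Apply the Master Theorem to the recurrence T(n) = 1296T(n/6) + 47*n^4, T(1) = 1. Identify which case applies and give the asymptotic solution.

a=1296, b=6, f(n)=47*n^4.
log_6(1296) = 4, so n^(log_b(a)) = n^4.
f(n) = Theta(n^4), so Case 2 applies.
T(n) = Theta(n^4 log n).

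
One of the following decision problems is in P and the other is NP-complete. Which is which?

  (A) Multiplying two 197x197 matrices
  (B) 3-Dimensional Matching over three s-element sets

(A) is P: the schoolbook algorithm runs in O(n^3).
(B) is NP-complete: one of Karp's 21 NP-complete problems.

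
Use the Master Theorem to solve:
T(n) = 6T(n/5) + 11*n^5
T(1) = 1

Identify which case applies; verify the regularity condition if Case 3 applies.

a=6, b=5, f(n)=11*n^5.
log_5(6) = 1.113 < 5.
f(n) = Omega(n^(1.113+epsilon)) for some epsilon > 0, so Case 3 is the candidate.
Regularity: a*f(n/b) = 6*11*(n/5)^5 = (6/3125)*11*n^5 <= c*f(n) with c = 6/3125 < 1. Satisfied.
Case 3: T(n) = Theta(n^5).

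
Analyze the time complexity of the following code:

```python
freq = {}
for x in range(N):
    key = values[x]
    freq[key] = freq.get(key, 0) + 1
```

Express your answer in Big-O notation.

Time complexity: O(n).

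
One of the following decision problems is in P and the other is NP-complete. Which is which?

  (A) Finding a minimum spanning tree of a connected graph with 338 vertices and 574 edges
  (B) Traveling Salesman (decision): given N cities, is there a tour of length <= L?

(A) is P: Kruskal's / Prim's algorithms run in polynomial time.
(B) is NP-complete: reduces from Hamiltonian Cycle.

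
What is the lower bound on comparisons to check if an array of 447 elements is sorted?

To verify 447 elements are sorted, we must compare each consecutive pair. Skipping any pair allows an adversary to swap them. Therefore 446 comparisons are necessary and sufficient.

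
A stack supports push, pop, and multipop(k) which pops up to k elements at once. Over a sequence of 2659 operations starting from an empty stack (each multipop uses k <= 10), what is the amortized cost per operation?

Each element is pushed exactly once and popped at most once (whether by pop or as part of a multipop). So the total number of individual pops over the whole sequence is at most the number of pushes, which is at most 2659. Total work <= 2 * 2659, hence O(1) amortized per operation.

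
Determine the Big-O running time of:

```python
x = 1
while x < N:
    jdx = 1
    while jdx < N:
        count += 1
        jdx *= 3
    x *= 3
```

Time complexity: O(log^2 n).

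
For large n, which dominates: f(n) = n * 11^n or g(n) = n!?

g(n) = n! grows faster: by Stirling n! ~ (n/e)^n sqrt(2*pi*n); (n/e)^n eventually dominates n * 11^n.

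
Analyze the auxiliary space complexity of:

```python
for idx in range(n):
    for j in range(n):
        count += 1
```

Space complexity: O(1).
Only a constant amount of auxiliary storage is used; nothing grows with n.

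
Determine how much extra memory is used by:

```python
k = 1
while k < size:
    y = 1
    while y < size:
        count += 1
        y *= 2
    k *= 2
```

Space complexity: O(1).
Only a constant amount of auxiliary storage is used; nothing grows with n.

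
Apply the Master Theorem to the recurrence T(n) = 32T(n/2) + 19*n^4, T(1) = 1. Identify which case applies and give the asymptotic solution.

a=32, b=2, f(n)=19*n^4.
log_2(32) = 5 > 4.
Since f(n) = O(n^4) is polynomially smaller than n^5, Case 1 applies.
T(n) = Theta(n^5).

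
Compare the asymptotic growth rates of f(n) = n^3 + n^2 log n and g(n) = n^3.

f(n) = n^3 + n^2 log n and g(n) = n^3 are Theta of each other: the lower-order n^2 log n term is o(n^3); both are Theta(n^3).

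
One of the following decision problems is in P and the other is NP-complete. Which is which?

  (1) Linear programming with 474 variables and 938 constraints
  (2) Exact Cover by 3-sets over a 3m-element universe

(1) is P: the ellipsoid and interior-point methods run in polynomial time.
(2) is NP-complete: one of Karp's 21 NP-complete problems.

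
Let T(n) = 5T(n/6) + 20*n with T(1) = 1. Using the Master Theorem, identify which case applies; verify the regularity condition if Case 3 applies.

a=5, b=6, f(n)=20*n.
log_6(5) = 0.8982 < 1.
f(n) = Omega(n^(0.8982+epsilon)) for some epsilon > 0, so Case 3 is the candidate.
Regularity: a*f(n/b) = 5*20*(n/6)^1 = (5/6)*20*n^1 <= c*f(n) with c = 5/6 < 1. Satisfied.
Case 3: T(n) = Theta(n).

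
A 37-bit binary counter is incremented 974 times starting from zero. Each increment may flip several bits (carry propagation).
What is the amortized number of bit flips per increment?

Bit i flips on every 2^i-th increment, so over 974 increments bit i flips floor(974/2^i) times. Summing over i: total flips < 2 * 974. Amortized: < 2 = O(1) per increment.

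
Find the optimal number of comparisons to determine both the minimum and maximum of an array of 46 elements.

Naive approach: 90 comparisons (45 for max + 45 for min).
Optimal: Compare elements in pairs first (floor(n/2) = 23 comparisons), then find max among winners and min among losers (22 comparisons each).
Total: ceil(3n/2) - 2 = 67 comparisons. An adversary argument shows this is also a lower bound.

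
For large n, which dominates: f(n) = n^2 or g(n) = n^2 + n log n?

f(n) = n^2 and g(n) = n^2 + n log n are Theta of each other: the lower-order n log n term is o(n^2); both are Theta(n^2).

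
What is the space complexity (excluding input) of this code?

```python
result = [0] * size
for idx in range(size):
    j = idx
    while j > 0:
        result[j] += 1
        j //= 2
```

Space complexity: O(n).
Auxiliary storage grows linearly with the input size n in the worst case.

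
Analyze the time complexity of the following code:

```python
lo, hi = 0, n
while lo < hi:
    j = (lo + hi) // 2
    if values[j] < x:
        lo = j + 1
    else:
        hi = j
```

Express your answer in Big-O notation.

Time complexity: O(log n).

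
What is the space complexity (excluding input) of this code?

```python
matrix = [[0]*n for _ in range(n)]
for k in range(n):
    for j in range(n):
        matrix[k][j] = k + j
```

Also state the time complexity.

Space complexity: O(n^2).
A 2D structure of size n x n is allocated.
Time complexity: O(n^2).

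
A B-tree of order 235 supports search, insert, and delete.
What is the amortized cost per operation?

B-tree of order 235 has height O(log_235 n). Each operation traverses the tree height. Splits during insert and merges during delete are O(1) each and occur at most once per level. Total cost per operation: O(log_235 n).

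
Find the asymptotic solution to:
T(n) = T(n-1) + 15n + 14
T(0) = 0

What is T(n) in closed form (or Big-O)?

Dominant term in sum is 15*sum(i, i=1..n) = 15*n*(n+1)/2 = O(n^2).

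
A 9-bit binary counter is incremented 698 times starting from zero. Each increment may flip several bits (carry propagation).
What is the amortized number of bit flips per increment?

Bit i flips on every 2^i-th increment, so over 698 increments bit i flips floor(698/2^i) times. Summing over i: total flips < 2 * 698. Amortized: < 2 = O(1) per increment.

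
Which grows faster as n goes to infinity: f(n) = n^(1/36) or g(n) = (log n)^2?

f(n) = n^(1/36) grows faster: any positive power of n dominates any polylog.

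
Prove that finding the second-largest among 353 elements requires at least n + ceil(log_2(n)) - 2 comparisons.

Lower bound (adversary): identifying the maximum requires 353-1 comparisons (each eliminates one candidate). Assign weight 1 to each element; on each comparison the adversary lets the heavier side win and gives it the loser's weight. The max ends with weight 353, but each comparison it wins at most doubles its weight, so the max must win >= ceil(log_2(353)) = 9 comparisons. The second-largest is one of those 9 direct losers to the max, and identifying which one is largest needs >= 9-1 further comparisons. Total >= 353-1 + 9-1 = 360.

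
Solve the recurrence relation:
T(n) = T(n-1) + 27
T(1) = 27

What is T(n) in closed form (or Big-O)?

Unrolling: T(n) = T(n-1) + 27 = T(n-2) + 2*27 = ... = T(1) + (n-1)*27 = 27 + (n-1)*27 = 27n.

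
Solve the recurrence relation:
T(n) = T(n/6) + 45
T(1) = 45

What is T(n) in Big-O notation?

Each step divides n by 6 and adds 45. After log_6(n) steps, T(n) = O(log n).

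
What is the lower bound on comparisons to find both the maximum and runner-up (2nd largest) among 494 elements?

Lower bound: finding the max needs 494-1 comparisons. By an adversary weight-doubling argument, the maximum element must personally win at least ceil(log_2(494)) = 9 comparisons in any correct algorithm. The 2nd largest is among those 9 direct losers, and distinguishing it requires 9-1 more comparisons. Total >= 494-1 + 9-1 = 501. A balanced tournament achieves this bound exactly.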